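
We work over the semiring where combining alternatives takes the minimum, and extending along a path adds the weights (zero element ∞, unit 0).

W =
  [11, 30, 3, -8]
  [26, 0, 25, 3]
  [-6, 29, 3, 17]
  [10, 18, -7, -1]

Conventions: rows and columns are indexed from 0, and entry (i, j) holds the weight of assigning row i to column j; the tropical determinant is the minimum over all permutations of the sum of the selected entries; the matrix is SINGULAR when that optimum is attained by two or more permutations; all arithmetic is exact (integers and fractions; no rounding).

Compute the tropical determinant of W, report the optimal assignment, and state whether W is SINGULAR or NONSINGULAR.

σ = (0, 1, 2, 3): 11 + 0 + 3 + (-1) = 13
σ = (0, 1, 3, 2): 11 + 0 + 17 + (-7) = 21
σ = (0, 2, 1, 3): 11 + 25 + 29 + (-1) = 64
σ = (0, 2, 3, 1): 11 + 25 + 17 + 18 = 71
σ = (0, 3, 1, 2): 11 + 3 + 29 + (-7) = 36
σ = (0, 3, 2, 1): 11 + 3 + 3 + 18 = 35
σ = (1, 0, 2, 3): 30 + 26 + 3 + (-1) = 58
σ = (1, 0, 3, 2): 30 + 26 + 17 + (-7) = 66
σ = (1, 2, 0, 3): 30 + 25 + (-6) + (-1) = 48
σ = (1, 2, 3, 0): 30 + 25 + 17 + 10 = 82
σ = (1, 3, 0, 2): 30 + 3 + (-6) + (-7) = 20
σ = (1, 3, 2, 0): 30 + 3 + 3 + 10 = 46
σ = (2, 0, 1, 3): 3 + 26 + 29 + (-1) = 57
σ = (2, 0, 3, 1): 3 + 26 + 17 + 18 = 64
σ = (2, 1, 0, 3): 3 + 0 + (-6) + (-1) = -4
σ = (2, 1, 3, 0): 3 + 0 + 17 + 10 = 30
σ = (2, 3, 0, 1): 3 + 3 + (-6) + 18 = 18
σ = (2, 3, 1, 0): 3 + 3 + 29 + 10 = 45
σ = (3, 0, 1, 2): (-8) + 26 + 29 + (-7) = 40
σ = (3, 0, 2, 1): (-8) + 26 + 3 + 18 = 39
σ = (3, 1, 0, 2): (-8) + 0 + (-6) + (-7) = -21
σ = (3, 1, 2, 0): (-8) + 0 + 3 + 10 = 5
σ = (3, 2, 0, 1): (-8) + 25 + (-6) + 18 = 29
σ = (3, 2, 1, 0): (-8) + 25 + 29 + 10 = 56
Optimal value attained by: σ = (3, 1, 0, 2).
Answer: det⊕(W) = -21; verdict: NONSINGULAR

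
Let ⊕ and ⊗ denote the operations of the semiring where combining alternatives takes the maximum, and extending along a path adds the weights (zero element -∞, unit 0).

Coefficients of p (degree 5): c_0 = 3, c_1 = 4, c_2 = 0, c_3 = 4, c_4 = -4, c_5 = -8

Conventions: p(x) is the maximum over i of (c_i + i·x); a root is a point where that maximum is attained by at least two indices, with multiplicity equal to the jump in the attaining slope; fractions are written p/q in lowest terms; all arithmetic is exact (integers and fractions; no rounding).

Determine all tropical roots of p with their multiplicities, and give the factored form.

hull edge (i=0, c=3) to (i=1, c=4): slope 1, span 1
hull edge (i=1, c=4) to (i=3, c=4): slope 0, span 2
hull edge (i=3, c=4) to (i=5, c=-8): slope -6, span 2
Factored form: p(x) = -8 ⊗ (x ⊕ (-1)) ⊗ (x ⊕ 0) ⊗ (x ⊕ 0) ⊗ (x ⊕ 6) ⊗ (x ⊕ 6)
Answer: roots = -1 (mult 1), 0 (mult 2), 6 (mult 2)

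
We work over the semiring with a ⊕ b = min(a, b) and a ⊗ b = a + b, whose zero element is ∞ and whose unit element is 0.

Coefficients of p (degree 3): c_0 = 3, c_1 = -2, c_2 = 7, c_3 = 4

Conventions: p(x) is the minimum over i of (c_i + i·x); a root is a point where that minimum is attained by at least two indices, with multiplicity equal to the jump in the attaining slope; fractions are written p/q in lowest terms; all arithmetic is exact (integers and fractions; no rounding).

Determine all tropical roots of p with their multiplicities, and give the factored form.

hull edge (i=0, c=3) to (i=1, c=-2): slope -5, span 1
hull edge (i=1, c=-2) to (i=3, c=4): slope 3, span 2
Factored form: p(x) = 4 ⊗ (x ⊕ (-3)) ⊗ (x ⊕ (-3)) ⊗ (x ⊕ 5)
Answer: roots = -3 (mult 2), 5 (mult 1)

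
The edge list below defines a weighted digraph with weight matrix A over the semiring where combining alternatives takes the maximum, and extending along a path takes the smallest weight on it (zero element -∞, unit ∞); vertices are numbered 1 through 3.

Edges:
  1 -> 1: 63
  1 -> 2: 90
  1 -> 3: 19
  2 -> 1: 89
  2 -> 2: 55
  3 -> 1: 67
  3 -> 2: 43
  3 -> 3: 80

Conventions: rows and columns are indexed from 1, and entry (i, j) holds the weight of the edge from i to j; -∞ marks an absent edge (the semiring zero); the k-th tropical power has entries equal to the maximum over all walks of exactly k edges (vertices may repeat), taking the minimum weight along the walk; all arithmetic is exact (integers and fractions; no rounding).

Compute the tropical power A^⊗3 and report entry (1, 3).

A^⊗2:
  [89, 63, 19]
  [63, 89, 19]
  [67, 67, 80]
A^⊗3:
  [63, 89, 19]
  [89, 63, 19]
  [67, 67, 80]
Key observation: the optimum is the walk 1->1->1->3, with weight 63 min 63 min 19 = 19.
Optimal value attained by: walk 1->1->1->3.
Answer: (A^⊗3)[1][3] = 19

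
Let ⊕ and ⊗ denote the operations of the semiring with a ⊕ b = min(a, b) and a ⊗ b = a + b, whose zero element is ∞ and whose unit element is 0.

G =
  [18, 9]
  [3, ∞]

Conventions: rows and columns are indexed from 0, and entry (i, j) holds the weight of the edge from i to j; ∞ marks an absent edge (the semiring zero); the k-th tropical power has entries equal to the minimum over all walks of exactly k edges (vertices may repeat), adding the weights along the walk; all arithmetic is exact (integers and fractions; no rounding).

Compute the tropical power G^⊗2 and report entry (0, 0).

G^⊗2:
  [12, 27]
  [21, 12]
Key observation: the optimum is the walk 0->1->0, with weight 9 + 3 = 12.
Optimal value attained by: walk 0->1->0.
Answer: (G^⊗2)[0][0] = 12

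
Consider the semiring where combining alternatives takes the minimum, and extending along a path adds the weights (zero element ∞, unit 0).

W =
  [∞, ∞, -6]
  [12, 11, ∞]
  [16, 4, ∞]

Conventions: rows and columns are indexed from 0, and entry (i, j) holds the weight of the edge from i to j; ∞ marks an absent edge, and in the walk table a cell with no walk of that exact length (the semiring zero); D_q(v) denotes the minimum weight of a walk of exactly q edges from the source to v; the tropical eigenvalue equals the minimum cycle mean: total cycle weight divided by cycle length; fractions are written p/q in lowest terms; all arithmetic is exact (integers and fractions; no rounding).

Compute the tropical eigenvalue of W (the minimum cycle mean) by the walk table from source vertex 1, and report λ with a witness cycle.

q=0: [∞, 0, ∞]
q=1: [12, 11, ∞]
q=2: [23, 22, 6]
q=3: [22, 10, 17]
Optimal cycle mean attained by: cycle 0->2->1->0, total (-6) + 4 + 12, length 3.
Answer: λ = 10/3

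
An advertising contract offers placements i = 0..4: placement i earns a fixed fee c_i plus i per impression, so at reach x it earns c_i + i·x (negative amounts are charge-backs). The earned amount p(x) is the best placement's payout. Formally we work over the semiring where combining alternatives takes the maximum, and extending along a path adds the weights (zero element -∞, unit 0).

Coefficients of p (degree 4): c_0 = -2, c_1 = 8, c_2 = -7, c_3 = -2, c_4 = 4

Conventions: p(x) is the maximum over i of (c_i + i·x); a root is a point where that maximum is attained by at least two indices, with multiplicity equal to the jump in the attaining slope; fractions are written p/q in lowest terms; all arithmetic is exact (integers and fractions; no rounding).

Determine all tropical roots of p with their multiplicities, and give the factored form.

hull edge (i=0, c=-2) to (i=1, c=8): slope 10, span 1
hull edge (i=1, c=8) to (i=4, c=4): slope -4/3, span 3
Factored form: p(x) = 4 ⊗ (x ⊕ (-10)) ⊗ (x ⊕ 4/3) ⊗ (x ⊕ 4/3) ⊗ (x ⊕ 4/3)
Answer: roots = -10 (mult 1), 4/3 (mult 3)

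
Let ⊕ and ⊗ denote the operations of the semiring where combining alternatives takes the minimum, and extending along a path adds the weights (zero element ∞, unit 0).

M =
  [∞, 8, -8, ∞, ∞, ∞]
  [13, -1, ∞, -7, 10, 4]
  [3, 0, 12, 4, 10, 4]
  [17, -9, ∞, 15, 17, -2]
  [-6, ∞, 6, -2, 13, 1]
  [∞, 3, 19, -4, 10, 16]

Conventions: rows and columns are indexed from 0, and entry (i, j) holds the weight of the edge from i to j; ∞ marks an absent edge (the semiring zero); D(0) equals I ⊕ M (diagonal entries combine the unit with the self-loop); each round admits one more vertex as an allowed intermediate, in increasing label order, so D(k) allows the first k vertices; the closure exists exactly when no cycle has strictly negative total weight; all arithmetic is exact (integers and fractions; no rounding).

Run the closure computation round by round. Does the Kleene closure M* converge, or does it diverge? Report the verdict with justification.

Detection: at round 0, diagonal entry (1, 1) turns strictly negative.
Key observation: the cycle 1->1 has total weight (-1), which is strictly negative.
Answer: DIVERGES — negative cycle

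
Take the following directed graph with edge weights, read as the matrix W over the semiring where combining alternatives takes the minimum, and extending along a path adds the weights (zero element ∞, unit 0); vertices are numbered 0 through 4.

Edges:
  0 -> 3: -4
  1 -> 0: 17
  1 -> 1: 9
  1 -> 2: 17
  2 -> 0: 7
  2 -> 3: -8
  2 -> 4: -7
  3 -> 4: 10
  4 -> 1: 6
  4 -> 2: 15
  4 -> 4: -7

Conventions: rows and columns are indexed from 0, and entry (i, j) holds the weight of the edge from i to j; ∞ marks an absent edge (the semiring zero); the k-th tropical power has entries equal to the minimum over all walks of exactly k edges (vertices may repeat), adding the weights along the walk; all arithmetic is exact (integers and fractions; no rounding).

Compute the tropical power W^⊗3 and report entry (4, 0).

W^⊗2:
  [∞, ∞, ∞, ∞, 6]
  [24, 18, 26, 9, 10]
  [∞, -1, 8, 3, -14]
  [∞, 16, 25, ∞, 3]
  [22, -1, 8, 7, -14]
W^⊗3:
  [∞, 12, 21, ∞, -1]
  [33, 16, 25, 18, 3]
  [15, -8, 1, 0, -21]
  [32, 9, 18, 17, -4]
  [15, -8, 1, 0, -21]
Key observation: the optimum is the walk 4->4->2->0, with weight (-7) + 15 + 7 = 15.
Optimal value attained by: walk 4->4->2->0.
Answer: (W^⊗3)[4][0] = 15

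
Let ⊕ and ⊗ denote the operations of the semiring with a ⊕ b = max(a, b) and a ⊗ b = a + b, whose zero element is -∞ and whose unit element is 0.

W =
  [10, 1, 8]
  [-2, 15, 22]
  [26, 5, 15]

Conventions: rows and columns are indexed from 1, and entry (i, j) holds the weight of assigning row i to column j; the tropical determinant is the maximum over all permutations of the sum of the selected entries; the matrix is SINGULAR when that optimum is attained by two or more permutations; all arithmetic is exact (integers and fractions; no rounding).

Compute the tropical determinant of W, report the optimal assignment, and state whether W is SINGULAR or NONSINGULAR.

σ = (1, 2, 3): 10 + 15 + 15 = 40
σ = (1, 3, 2): 10 + 22 + 5 = 37
σ = (2, 1, 3): 1 + (-2) + 15 = 14
σ = (2, 3, 1): 1 + 22 + 26 = 49
σ = (3, 1, 2): 8 + (-2) + 5 = 11
σ = (3, 2, 1): 8 + 15 + 26 = 49
Optimal value attained by: σ = (2, 3, 1).
Answer: det⊕(W) = 49; verdict: SINGULAR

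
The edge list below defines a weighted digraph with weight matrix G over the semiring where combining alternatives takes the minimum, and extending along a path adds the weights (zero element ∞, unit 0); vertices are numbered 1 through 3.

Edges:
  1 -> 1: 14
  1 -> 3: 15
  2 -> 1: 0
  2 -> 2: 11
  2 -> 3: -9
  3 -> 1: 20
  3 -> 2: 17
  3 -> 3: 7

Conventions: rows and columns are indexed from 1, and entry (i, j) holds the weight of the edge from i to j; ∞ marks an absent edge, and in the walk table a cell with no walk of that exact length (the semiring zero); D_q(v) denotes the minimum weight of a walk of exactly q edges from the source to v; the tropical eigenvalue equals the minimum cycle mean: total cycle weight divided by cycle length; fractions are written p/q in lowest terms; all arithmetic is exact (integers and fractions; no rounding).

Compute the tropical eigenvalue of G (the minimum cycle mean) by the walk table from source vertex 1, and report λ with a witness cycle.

q=0: [0, ∞, ∞]
q=1: [14, ∞, 15]
q=2: [28, 32, 22]
q=3: [32, 39, 23]
Optimal cycle mean attained by: cycle 2->3->2, total (-9) + 17, length 2.
Answer: λ = 4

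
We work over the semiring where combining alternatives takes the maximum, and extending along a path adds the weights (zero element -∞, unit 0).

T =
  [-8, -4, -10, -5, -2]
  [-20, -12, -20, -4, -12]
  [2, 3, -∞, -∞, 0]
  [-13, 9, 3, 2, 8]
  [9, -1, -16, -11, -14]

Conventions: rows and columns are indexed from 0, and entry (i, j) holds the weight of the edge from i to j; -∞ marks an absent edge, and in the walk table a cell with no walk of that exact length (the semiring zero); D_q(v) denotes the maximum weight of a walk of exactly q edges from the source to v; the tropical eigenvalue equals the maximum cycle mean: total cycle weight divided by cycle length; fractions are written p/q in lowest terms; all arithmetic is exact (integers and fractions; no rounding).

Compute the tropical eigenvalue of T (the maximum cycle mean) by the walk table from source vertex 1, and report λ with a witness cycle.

q=0: [-∞, 0, -∞, -∞, -∞]
q=1: [-20, -12, -20, -4, -12]
q=2: [-3, 5, -1, -2, 4]
q=3: [13, 7, 1, 1, 6]
q=4: [15, 10, 4, 8, 11]
q=5: [20, 17, 11, 10, 16]
Optimal cycle mean attained by: cycle 0->3->4->0, total (-5) + 8 + 9, length 3.
Answer: λ = 4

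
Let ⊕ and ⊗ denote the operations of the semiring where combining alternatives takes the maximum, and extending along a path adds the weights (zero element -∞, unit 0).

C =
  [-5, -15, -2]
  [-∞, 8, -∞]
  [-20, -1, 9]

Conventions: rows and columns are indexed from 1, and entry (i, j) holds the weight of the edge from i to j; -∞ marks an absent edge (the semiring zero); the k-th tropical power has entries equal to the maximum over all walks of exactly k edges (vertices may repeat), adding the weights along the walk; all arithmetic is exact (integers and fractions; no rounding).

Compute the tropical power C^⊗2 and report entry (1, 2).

C^⊗2:
  [-10, -3, 7]
  [-∞, 16, -∞]
  [-11, 8, 18]
Key observation: the optimum is the walk 1->3->2, with weight (-2) + (-1) = -3.
Optimal value attained by: walk 1->3->2.
Answer: (C^⊗2)[1][2] = -3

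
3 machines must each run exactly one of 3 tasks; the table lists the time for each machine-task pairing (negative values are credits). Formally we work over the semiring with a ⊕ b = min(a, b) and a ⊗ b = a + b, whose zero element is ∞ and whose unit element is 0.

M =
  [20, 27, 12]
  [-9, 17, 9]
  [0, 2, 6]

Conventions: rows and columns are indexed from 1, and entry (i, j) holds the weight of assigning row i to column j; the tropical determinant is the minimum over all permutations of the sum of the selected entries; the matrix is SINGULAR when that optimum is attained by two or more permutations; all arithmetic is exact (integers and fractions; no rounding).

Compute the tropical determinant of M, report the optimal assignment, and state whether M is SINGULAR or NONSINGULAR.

σ = (1, 2, 3): 20 + 17 + 6 = 43
σ = (1, 3, 2): 20 + 9 + 2 = 31
σ = (2, 1, 3): 27 + (-9) + 6 = 24
σ = (2, 3, 1): 27 + 9 + 0 = 36
σ = (3, 1, 2): 12 + (-9) + 2 = 5
σ = (3, 2, 1): 12 + 17 + 0 = 29
Optimal value attained by: σ = (3, 1, 2).
Answer: det⊕(M) = 5; verdict: NONSINGULAR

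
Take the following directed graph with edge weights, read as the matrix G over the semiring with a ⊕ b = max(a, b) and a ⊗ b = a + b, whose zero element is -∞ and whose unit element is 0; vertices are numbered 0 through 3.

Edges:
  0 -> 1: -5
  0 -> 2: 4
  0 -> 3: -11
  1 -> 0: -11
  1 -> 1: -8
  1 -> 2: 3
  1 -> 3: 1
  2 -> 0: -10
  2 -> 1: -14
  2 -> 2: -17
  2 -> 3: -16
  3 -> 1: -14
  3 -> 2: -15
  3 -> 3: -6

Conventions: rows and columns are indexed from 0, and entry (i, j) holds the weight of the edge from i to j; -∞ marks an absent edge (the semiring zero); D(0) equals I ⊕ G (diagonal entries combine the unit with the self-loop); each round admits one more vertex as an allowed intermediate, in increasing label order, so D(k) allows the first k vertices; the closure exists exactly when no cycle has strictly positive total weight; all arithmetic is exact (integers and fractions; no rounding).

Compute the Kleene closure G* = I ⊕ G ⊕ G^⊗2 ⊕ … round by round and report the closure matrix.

D(0):
  [0, -5, 4, -11]
  [-11, 0, 3, 1]
  [-10, -14, 0, -16]
  [-∞, -14, -15, 0]
D(1):
  [0, -5, 4, -11]
  [-11, 0, 3, 1]
  [-10, -14, 0, -16]
  [-∞, -14, -15, 0]
D(2):
  [0, -5, 4, -4]
  [-11, 0, 3, 1]
  [-10, -14, 0, -13]
  [-25, -14, -11, 0]
D(3):
  [0, -5, 4, -4]
  [-7, 0, 3, 1]
  [-10, -14, 0, -13]
  [-21, -14, -11, 0]
D(4):
  [0, -5, 4, -4]
  [-7, 0, 3, 1]
  [-10, -14, 0, -13]
  [-21, -14, -11, 0]
Answer: G* = [[0, -5, 4, -4], [-7, 0, 3, 1], [-10, -14, 0, -13], [-21, -14, -11, 0]]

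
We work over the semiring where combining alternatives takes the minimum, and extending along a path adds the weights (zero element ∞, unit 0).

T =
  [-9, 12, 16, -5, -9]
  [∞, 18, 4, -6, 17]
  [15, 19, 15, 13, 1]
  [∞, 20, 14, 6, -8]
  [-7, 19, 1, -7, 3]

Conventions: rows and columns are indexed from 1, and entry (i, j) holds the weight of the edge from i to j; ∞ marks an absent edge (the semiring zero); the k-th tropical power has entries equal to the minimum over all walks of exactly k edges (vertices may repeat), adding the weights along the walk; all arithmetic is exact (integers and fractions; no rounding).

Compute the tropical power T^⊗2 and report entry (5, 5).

T^⊗2:
  [-18, 3, -8, -16, -18]
  [10, 14, 8, 0, -14]
  [-6, 20, 2, -6, 4]
  [-15, 11, -7, -15, -5]
  [-16, 5, 4, -12, -16]
Key observation: the optimum is the walk 5->1->5, with weight (-7) + (-9) = -16.
Optimal value attained by: walk 5->1->5.
Answer: (T^⊗2)[5][5] = -16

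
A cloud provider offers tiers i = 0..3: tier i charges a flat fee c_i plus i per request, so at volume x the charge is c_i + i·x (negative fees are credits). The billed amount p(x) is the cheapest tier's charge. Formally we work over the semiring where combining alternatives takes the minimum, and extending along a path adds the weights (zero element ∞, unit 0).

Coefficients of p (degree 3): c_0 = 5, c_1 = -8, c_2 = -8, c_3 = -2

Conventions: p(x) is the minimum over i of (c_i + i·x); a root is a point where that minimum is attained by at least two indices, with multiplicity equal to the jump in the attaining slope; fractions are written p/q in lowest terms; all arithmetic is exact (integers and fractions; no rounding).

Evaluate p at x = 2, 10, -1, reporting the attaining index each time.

p(2) = min(5+0·2=5, -8+1·2=-6, -8+2·2=-4, -2+3·2=4) = -6 (attained by i=1)
p(10) = min(5+0·10=5, -8+1·10=2, -8+2·10=12, -2+3·10=28) = 2 (attained by i=1)
p(-1) = min(5+0·(-1)=5, -8+1·(-1)=-9, -8+2·(-1)=-10, -2+3·(-1)=-5) = -10 (attained by i=2)
Answer: p(2) = -6; p(10) = 2; p(-1) = -10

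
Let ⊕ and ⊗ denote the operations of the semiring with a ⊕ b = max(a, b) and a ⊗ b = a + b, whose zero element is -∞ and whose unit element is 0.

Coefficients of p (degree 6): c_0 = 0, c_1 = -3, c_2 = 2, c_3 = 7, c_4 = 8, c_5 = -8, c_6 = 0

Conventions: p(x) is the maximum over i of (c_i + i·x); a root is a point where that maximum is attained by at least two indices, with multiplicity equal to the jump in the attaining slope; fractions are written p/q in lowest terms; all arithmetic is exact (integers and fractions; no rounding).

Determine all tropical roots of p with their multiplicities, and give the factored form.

hull edge (i=0, c=0) to (i=3, c=7): slope 7/3, span 3
hull edge (i=3, c=7) to (i=4, c=8): slope 1, span 1
hull edge (i=4, c=8) to (i=6, c=0): slope -4, span 2
Factored form: p(x) = 0 ⊗ (x ⊕ (-7/3)) ⊗ (x ⊕ (-7/3)) ⊗ (x ⊕ (-7/3)) ⊗ (x ⊕ (-1)) ⊗ (x ⊕ 4) ⊗ (x ⊕ 4)
Answer: roots = -7/3 (mult 3), -1 (mult 1), 4 (mult 2)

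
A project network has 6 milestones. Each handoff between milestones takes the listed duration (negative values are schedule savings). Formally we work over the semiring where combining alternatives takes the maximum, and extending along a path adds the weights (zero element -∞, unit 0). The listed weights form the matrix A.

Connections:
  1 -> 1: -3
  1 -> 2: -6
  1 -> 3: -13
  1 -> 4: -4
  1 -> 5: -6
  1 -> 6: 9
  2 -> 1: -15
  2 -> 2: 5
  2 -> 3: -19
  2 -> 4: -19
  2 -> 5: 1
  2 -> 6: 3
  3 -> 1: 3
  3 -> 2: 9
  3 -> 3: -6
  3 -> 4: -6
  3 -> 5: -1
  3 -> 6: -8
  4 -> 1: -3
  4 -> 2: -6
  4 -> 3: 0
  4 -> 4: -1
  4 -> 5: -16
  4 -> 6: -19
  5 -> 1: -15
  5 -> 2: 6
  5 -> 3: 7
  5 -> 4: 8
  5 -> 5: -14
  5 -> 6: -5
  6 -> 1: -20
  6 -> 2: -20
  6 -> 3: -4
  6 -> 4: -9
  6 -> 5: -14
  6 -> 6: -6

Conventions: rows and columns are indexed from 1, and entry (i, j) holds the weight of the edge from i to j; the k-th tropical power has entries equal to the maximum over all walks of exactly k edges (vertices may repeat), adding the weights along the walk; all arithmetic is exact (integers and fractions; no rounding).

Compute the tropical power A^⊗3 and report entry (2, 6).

A^⊗2:
  [-6, 0, 5, 2, -5, 6]
  [-10, 10, 8, 9, 6, 8]
  [0, 14, 6, 7, 10, 12]
  [3, 9, -1, -2, -1, 6]
  [10, 16, 8, 7, 7, 9]
  [-1, 5, -7, -6, -5, -11]
A^⊗3:
  [8, 14, 2, 3, 4, 3]
  [11, 17, 13, 14, 11, 13]
  [9, 19, 17, 18, 15, 17]
  [2, 14, 6, 7, 10, 12]
  [11, 21, 14, 15, 17, 19]
  [-4, 10, 2, 3, 6, 8]
Key observation: the optimum is the walk 2->2->2->6, with weight 5 + 5 + 3 = 13.
Optimal value attained by: walk 2->2->2->6.
Answer: (A^⊗3)[2][6] = 13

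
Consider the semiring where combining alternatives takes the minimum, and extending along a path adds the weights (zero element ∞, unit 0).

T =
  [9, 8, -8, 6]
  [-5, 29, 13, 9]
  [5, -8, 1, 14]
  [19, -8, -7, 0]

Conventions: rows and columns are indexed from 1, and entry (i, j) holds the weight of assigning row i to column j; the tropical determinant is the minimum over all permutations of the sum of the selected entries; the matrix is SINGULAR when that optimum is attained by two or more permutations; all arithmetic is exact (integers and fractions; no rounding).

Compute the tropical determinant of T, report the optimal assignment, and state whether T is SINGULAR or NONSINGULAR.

σ = (1, 2, 3, 4): 9 + 29 + 1 + 0 = 39
σ = (1, 2, 4, 3): 9 + 29 + 14 + (-7) = 45
σ = (1, 3, 2, 4): 9 + 13 + (-8) + 0 = 14
σ = (1, 3, 4, 2): 9 + 13 + 14 + (-8) = 28
σ = (1, 4, 2, 3): 9 + 9 + (-8) + (-7) = 3
σ = (1, 4, 3, 2): 9 + 9 + 1 + (-8) = 11
σ = (2, 1, 3, 4): 8 + (-5) + 1 + 0 = 4
σ = (2, 1, 4, 3): 8 + (-5) + 14 + (-7) = 10
σ = (2, 3, 1, 4): 8 + 13 + 5 + 0 = 26
σ = (2, 3, 4, 1): 8 + 13 + 14 + 19 = 54
σ = (2, 4, 1, 3): 8 + 9 + 5 + (-7) = 15
σ = (2, 4, 3, 1): 8 + 9 + 1 + 19 = 37
σ = (3, 1, 2, 4): (-8) + (-5) + (-8) + 0 = -21
σ = (3, 1, 4, 2): (-8) + (-5) + 14 + (-8) = -7
σ = (3, 2, 1, 4): (-8) + 29 + 5 + 0 = 26
σ = (3, 2, 4, 1): (-8) + 29 + 14 + 19 = 54
σ = (3, 4, 1, 2): (-8) + 9 + 5 + (-8) = -2
σ = (3, 4, 2, 1): (-8) + 9 + (-8) + 19 = 12
σ = (4, 1, 2, 3): 6 + (-5) + (-8) + (-7) = -14
σ = (4, 1, 3, 2): 6 + (-5) + 1 + (-8) = -6
σ = (4, 2, 1, 3): 6 + 29 + 5 + (-7) = 33
σ = (4, 2, 3, 1): 6 + 29 + 1 + 19 = 55
σ = (4, 3, 1, 2): 6 + 13 + 5 + (-8) = 16
σ = (4, 3, 2, 1): 6 + 13 + (-8) + 19 = 30
Optimal value attained by: σ = (3, 1, 2, 4).
Answer: det⊕(T) = -21; verdict: NONSINGULAR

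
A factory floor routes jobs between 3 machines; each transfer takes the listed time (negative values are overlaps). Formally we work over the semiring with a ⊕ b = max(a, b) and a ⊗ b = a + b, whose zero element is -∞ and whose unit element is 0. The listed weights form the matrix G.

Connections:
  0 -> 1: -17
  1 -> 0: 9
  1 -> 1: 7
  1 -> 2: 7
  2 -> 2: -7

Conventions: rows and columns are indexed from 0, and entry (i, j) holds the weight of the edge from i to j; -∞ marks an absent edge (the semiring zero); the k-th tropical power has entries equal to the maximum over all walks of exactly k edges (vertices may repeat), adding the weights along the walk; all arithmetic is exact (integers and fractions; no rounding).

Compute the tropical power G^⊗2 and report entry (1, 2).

G^⊗2:
  [-8, -10, -10]
  [16, 14, 14]
  [-∞, -∞, -14]
Key observation: the optimum is the walk 1->1->2, with weight 7 + 7 = 14.
Optimal value attained by: walk 1->1->2.
Answer: (G^⊗2)[1][2] = 14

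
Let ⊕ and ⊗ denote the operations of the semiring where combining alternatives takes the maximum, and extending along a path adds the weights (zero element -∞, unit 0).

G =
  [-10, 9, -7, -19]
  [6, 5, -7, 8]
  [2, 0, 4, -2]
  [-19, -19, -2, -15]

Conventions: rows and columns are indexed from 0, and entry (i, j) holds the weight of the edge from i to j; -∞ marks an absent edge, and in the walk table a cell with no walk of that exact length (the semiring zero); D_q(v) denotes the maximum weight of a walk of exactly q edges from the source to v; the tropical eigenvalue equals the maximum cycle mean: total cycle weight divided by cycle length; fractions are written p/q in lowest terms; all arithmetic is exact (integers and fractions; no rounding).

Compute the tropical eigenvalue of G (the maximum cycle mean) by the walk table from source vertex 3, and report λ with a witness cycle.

q=0: [-∞, -∞, -∞, 0]
q=1: [-19, -19, -2, -15]
q=2: [0, -2, 2, -4]
q=3: [4, 9, 6, 6]
q=4: [15, 14, 10, 17]
Optimal cycle mean attained by: cycle 0->1->0, total 9 + 6, length 2.
Answer: λ = 15/2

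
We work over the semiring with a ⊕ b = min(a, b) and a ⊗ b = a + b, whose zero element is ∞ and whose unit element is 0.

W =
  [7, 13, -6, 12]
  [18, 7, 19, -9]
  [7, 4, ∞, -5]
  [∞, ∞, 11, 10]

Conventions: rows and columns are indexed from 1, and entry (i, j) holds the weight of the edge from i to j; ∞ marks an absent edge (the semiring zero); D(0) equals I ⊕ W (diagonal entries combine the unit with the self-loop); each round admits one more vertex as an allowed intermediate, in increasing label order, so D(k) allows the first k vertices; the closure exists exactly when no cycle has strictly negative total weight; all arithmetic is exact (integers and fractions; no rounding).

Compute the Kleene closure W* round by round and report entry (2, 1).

D(0):
  [0, 13, -6, 12]
  [18, 0, 19, -9]
  [7, 4, 0, -5]
  [∞, ∞, 11, 0]
D(1):
  [0, 13, -6, 12]
  [18, 0, 12, -9]
  [7, 4, 0, -5]
  [∞, ∞, 11, 0]
D(2):
  [0, 13, -6, 4]
  [18, 0, 12, -9]
  [7, 4, 0, -5]
  [∞, ∞, 11, 0]
D(3):
  [0, -2, -6, -11]
  [18, 0, 12, -9]
  [7, 4, 0, -5]
  [18, 15, 11, 0]
D(4):
  [0, -2, -6, -11]
  [9, 0, 2, -9]
  [7, 4, 0, -5]
  [18, 15, 11, 0]
Answer: W*[2][1] = 9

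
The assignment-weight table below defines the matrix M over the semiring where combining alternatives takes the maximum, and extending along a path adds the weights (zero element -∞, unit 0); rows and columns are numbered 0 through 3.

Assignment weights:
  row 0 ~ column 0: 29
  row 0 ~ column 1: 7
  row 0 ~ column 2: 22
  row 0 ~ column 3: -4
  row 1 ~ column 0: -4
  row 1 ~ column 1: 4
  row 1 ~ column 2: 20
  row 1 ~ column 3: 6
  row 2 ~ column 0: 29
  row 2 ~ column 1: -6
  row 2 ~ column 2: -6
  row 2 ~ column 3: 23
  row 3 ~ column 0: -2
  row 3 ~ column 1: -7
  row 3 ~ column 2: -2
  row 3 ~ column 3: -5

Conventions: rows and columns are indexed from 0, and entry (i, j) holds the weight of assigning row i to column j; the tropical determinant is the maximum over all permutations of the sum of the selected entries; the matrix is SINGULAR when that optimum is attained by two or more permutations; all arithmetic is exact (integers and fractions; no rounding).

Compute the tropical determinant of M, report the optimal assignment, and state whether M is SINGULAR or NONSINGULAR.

σ = (0, 1, 2, 3): 29 + 4 + (-6) + (-5) = 22
σ = (0, 1, 3, 2): 29 + 4 + 23 + (-2) = 54
σ = (0, 2, 1, 3): 29 + 20 + (-6) + (-5) = 38
σ = (0, 2, 3, 1): 29 + 20 + 23 + (-7) = 65
σ = (0, 3, 1, 2): 29 + 6 + (-6) + (-2) = 27
σ = (0, 3, 2, 1): 29 + 6 + (-6) + (-7) = 22
σ = (1, 0, 2, 3): 7 + (-4) + (-6) + (-5) = -8
σ = (1, 0, 3, 2): 7 + (-4) + 23 + (-2) = 24
σ = (1, 2, 0, 3): 7 + 20 + 29 + (-5) = 51
σ = (1, 2, 3, 0): 7 + 20 + 23 + (-2) = 48
σ = (1, 3, 0, 2): 7 + 6 + 29 + (-2) = 40
σ = (1, 3, 2, 0): 7 + 6 + (-6) + (-2) = 5
σ = (2, 0, 1, 3): 22 + (-4) + (-6) + (-5) = 7
σ = (2, 0, 3, 1): 22 + (-4) + 23 + (-7) = 34
σ = (2, 1, 0, 3): 22 + 4 + 29 + (-5) = 50
σ = (2, 1, 3, 0): 22 + 4 + 23 + (-2) = 47
σ = (2, 3, 0, 1): 22 + 6 + 29 + (-7) = 50
σ = (2, 3, 1, 0): 22 + 6 + (-6) + (-2) = 20
σ = (3, 0, 1, 2): (-4) + (-4) + (-6) + (-2) = -16
σ = (3, 0, 2, 1): (-4) + (-4) + (-6) + (-7) = -21
σ = (3, 1, 0, 2): (-4) + 4 + 29 + (-2) = 27
σ = (3, 1, 2, 0): (-4) + 4 + (-6) + (-2) = -8
σ = (3, 2, 0, 1): (-4) + 20 + 29 + (-7) = 38
σ = (3, 2, 1, 0): (-4) + 20 + (-6) + (-2) = 8
Optimal value attained by: σ = (0, 2, 3, 1).
Answer: det⊕(M) = 65; verdict: NONSINGULAR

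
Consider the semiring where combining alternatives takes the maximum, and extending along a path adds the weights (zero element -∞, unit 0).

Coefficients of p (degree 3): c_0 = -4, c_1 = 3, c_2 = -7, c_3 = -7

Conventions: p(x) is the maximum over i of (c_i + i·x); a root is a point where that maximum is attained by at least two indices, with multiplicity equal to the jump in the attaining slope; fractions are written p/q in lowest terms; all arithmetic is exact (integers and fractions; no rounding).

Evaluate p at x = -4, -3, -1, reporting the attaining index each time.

p(-4) = max(-4+0·(-4)=-4, 3+1·(-4)=-1, -7+2·(-4)=-15, -7+3·(-4)=-19) = -1 (attained by i=1)
p(-3) = max(-4+0·(-3)=-4, 3+1·(-3)=0, -7+2·(-3)=-13, -7+3·(-3)=-16) = 0 (attained by i=1)
p(-1) = max(-4+0·(-1)=-4, 3+1·(-1)=2, -7+2·(-1)=-9, -7+3·(-1)=-10) = 2 (attained by i=1)
Answer: p(-4) = -1; p(-3) = 0; p(-1) = 2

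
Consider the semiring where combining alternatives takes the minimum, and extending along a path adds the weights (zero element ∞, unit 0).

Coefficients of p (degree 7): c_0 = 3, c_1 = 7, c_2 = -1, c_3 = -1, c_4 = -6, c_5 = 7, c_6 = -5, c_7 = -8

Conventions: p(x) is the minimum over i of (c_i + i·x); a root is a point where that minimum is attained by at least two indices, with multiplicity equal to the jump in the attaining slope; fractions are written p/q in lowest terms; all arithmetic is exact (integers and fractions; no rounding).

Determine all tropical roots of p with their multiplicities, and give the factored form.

hull edge (i=0, c=3) to (i=4, c=-6): slope -9/4, span 4
hull edge (i=4, c=-6) to (i=7, c=-8): slope -2/3, span 3
Factored form: p(x) = -8 ⊗ (x ⊕ 2/3) ⊗ (x ⊕ 2/3) ⊗ (x ⊕ 2/3) ⊗ (x ⊕ 9/4) ⊗ (x ⊕ 9/4) ⊗ (x ⊕ 9/4) ⊗ (x ⊕ 9/4)
Answer: roots = 2/3 (mult 3), 9/4 (mult 4)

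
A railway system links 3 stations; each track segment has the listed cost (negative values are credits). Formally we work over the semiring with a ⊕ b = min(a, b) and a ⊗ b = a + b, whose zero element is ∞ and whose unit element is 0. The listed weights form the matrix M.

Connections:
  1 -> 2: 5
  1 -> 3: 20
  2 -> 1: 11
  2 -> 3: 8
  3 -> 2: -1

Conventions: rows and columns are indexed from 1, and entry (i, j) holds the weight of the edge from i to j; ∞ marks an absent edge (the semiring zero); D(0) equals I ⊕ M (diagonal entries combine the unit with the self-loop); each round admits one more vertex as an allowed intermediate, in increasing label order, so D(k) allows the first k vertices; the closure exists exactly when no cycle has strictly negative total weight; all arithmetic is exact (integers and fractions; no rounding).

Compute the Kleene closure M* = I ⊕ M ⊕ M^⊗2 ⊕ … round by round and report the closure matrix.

D(0):
  [0, 5, 20]
  [11, 0, 8]
  [∞, -1, 0]
D(1):
  [0, 5, 20]
  [11, 0, 8]
  [∞, -1, 0]
D(2):
  [0, 5, 13]
  [11, 0, 8]
  [10, -1, 0]
D(3):
  [0, 5, 13]
  [11, 0, 8]
  [10, -1, 0]
Answer: M* = [[0, 5, 13], [11, 0, 8], [10, -1, 0]]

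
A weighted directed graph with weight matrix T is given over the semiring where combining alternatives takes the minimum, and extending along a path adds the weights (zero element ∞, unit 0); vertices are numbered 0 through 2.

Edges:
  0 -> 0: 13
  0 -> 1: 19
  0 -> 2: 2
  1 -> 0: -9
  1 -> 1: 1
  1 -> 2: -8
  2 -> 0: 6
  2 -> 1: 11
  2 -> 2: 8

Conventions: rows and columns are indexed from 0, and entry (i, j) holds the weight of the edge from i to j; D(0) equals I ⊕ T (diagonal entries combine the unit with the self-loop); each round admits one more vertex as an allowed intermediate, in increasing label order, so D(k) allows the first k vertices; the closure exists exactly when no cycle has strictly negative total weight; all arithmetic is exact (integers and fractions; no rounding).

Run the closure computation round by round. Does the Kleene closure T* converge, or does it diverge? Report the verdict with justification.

D(0):
  [0, 19, 2]
  [-9, 0, -8]
  [6, 11, 0]
D(1):
  [0, 19, 2]
  [-9, 0, -8]
  [6, 11, 0]
D(2):
  [0, 19, 2]
  [-9, 0, -8]
  [2, 11, 0]
D(3):
  [0, 13, 2]
  [-9, 0, -8]
  [2, 11, 0]
Key observation: every diagonal entry stays at the unit through all rounds, so no improving cycle exists.
Answer: CONVERGES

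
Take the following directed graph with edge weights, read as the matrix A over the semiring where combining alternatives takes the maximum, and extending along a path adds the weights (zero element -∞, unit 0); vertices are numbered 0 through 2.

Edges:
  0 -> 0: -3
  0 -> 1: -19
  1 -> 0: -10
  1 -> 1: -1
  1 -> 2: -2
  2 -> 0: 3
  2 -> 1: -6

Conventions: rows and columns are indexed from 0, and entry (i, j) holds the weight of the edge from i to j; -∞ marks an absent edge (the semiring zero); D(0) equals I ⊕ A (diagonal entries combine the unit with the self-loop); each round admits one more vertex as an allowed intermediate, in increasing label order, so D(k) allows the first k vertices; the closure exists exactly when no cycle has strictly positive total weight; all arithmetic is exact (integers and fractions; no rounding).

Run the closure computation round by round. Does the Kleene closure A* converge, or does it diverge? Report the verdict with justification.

D(0):
  [0, -19, -∞]
  [-10, 0, -2]
  [3, -6, 0]
D(1):
  [0, -19, -∞]
  [-10, 0, -2]
  [3, -6, 0]
D(2):
  [0, -19, -21]
  [-10, 0, -2]
  [3, -6, 0]
D(3):
  [0, -19, -21]
  [1, 0, -2]
  [3, -6, 0]
Key observation: every diagonal entry stays at the unit through all rounds, so no improving cycle exists.
Answer: CONVERGES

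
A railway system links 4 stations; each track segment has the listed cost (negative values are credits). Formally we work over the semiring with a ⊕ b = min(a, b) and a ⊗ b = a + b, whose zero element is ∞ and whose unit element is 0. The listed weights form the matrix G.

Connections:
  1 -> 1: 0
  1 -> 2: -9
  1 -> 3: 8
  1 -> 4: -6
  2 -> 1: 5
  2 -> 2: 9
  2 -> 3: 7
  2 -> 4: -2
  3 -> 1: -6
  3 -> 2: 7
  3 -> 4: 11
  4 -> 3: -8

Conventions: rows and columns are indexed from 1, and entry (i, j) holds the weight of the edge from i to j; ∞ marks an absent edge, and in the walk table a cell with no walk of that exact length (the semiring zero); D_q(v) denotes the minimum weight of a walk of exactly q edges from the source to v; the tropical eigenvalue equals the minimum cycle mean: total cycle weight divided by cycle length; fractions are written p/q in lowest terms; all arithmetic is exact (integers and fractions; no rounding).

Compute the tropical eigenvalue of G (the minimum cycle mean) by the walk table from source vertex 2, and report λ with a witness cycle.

q=0: [∞, 0, ∞, ∞]
q=1: [5, 9, 7, -2]
q=2: [1, -4, -10, -1]
q=3: [-16, -8, -9, -6]
q=4: [-16, -25, -14, -22]
Optimal cycle mean attained by: cycle 1->4->3->1, total (-6) + (-8) + (-6), length 3.
Answer: λ = -20/3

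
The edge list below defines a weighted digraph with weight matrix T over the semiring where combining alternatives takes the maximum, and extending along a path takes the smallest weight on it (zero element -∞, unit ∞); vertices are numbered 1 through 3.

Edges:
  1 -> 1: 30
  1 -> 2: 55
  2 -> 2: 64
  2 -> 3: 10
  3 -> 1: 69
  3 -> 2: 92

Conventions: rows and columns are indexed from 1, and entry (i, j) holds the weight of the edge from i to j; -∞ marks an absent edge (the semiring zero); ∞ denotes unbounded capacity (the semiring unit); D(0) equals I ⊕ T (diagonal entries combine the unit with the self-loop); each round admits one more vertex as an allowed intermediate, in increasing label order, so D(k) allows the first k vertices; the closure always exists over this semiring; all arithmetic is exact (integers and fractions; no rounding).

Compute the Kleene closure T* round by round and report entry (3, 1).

D(0):
  [∞, 55, -∞]
  [-∞, ∞, 10]
  [69, 92, ∞]
D(1):
  [∞, 55, -∞]
  [-∞, ∞, 10]
  [69, 92, ∞]
D(2):
  [∞, 55, 10]
  [-∞, ∞, 10]
  [69, 92, ∞]
D(3):
  [∞, 55, 10]
  [10, ∞, 10]
  [69, 92, ∞]
Answer: T*[3][1] = 69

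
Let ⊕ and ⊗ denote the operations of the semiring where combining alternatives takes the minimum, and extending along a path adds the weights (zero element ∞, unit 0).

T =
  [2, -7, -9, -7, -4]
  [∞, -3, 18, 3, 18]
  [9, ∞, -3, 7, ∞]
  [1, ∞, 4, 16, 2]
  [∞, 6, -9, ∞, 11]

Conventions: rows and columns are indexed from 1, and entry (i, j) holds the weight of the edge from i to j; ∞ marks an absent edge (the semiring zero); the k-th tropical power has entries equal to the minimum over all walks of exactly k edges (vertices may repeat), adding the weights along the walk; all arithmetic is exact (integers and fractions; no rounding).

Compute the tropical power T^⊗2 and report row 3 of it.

T^⊗2:
  [-6, -10, -13, -5, -5]
  [4, -6, 7, 0, 5]
  [6, 2, -6, 2, 5]
  [3, -6, -8, -6, -3]
  [0, 3, -12, -2, 22]
Answer: row 3 of T^⊗2 = [6, 2, -6, 2, 5]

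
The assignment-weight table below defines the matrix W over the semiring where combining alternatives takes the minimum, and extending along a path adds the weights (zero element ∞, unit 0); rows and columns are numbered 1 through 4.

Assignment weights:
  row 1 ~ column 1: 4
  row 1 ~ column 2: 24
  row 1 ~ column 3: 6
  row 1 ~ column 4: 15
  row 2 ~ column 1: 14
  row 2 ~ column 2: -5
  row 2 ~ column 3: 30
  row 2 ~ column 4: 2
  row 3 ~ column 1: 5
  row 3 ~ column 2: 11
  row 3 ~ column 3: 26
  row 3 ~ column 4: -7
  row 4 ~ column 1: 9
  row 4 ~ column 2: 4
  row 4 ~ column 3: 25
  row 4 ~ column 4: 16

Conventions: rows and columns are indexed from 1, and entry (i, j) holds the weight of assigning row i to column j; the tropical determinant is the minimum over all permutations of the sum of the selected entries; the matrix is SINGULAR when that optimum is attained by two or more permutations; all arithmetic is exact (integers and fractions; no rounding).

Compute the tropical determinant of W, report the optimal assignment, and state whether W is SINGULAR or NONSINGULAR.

σ = (1, 2, 3, 4): 4 + (-5) + 26 + 16 = 41
σ = (1, 2, 4, 3): 4 + (-5) + (-7) + 25 = 17
σ = (1, 3, 2, 4): 4 + 30 + 11 + 16 = 61
σ = (1, 3, 4, 2): 4 + 30 + (-7) + 4 = 31
σ = (1, 4, 2, 3): 4 + 2 + 11 + 25 = 42
σ = (1, 4, 3, 2): 4 + 2 + 26 + 4 = 36
σ = (2, 1, 3, 4): 24 + 14 + 26 + 16 = 80
σ = (2, 1, 4, 3): 24 + 14 + (-7) + 25 = 56
σ = (2, 3, 1, 4): 24 + 30 + 5 + 16 = 75
σ = (2, 3, 4, 1): 24 + 30 + (-7) + 9 = 56
σ = (2, 4, 1, 3): 24 + 2 + 5 + 25 = 56
σ = (2, 4, 3, 1): 24 + 2 + 26 + 9 = 61
σ = (3, 1, 2, 4): 6 + 14 + 11 + 16 = 47
σ = (3, 1, 4, 2): 6 + 14 + (-7) + 4 = 17
σ = (3, 2, 1, 4): 6 + (-5) + 5 + 16 = 22
σ = (3, 2, 4, 1): 6 + (-5) + (-7) + 9 = 3
σ = (3, 4, 1, 2): 6 + 2 + 5 + 4 = 17
σ = (3, 4, 2, 1): 6 + 2 + 11 + 9 = 28
σ = (4, 1, 2, 3): 15 + 14 + 11 + 25 = 65
σ = (4, 1, 3, 2): 15 + 14 + 26 + 4 = 59
σ = (4, 2, 1, 3): 15 + (-5) + 5 + 25 = 40
σ = (4, 2, 3, 1): 15 + (-5) + 26 + 9 = 45
σ = (4, 3, 1, 2): 15 + 30 + 5 + 4 = 54
σ = (4, 3, 2, 1): 15 + 30 + 11 + 9 = 65
Optimal value attained by: σ = (3, 2, 4, 1).
Answer: det⊕(W) = 3; verdict: NONSINGULAR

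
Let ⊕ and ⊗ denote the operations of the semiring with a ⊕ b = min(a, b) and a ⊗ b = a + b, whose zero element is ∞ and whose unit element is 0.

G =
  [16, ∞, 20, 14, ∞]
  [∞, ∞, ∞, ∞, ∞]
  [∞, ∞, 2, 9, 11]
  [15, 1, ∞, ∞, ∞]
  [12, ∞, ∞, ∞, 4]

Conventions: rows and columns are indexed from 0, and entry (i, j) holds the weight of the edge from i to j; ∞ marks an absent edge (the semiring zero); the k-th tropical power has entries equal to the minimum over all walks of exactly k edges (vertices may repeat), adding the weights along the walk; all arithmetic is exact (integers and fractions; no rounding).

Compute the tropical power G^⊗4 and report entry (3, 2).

G^⊗2:
  [29, 15, 22, 29, 31]
  [∞, ∞, ∞, ∞, ∞]
  [23, 10, 4, 11, 13]
  [31, ∞, 35, 29, ∞]
  [16, ∞, 32, 26, 8]
G^⊗3:
  [43, 30, 24, 31, 33]
  [∞, ∞, ∞, ∞, ∞]
  [25, 12, 6, 13, 15]
  [44, 30, 37, 44, 46]
  [20, 27, 34, 30, 12]
G^⊗4:
  [45, 32, 26, 33, 35]
  [∞, ∞, ∞, ∞, ∞]
  [27, 14, 8, 15, 17]
  [58, 45, 39, 46, 48]
  [24, 31, 36, 34, 16]
Key observation: the optimum is the walk 3->0->2->2->2, with weight 15 + 20 + 2 + 2 = 39.
Optimal value attained by: walk 3->0->2->2->2.
Answer: (G^⊗4)[3][2] = 39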